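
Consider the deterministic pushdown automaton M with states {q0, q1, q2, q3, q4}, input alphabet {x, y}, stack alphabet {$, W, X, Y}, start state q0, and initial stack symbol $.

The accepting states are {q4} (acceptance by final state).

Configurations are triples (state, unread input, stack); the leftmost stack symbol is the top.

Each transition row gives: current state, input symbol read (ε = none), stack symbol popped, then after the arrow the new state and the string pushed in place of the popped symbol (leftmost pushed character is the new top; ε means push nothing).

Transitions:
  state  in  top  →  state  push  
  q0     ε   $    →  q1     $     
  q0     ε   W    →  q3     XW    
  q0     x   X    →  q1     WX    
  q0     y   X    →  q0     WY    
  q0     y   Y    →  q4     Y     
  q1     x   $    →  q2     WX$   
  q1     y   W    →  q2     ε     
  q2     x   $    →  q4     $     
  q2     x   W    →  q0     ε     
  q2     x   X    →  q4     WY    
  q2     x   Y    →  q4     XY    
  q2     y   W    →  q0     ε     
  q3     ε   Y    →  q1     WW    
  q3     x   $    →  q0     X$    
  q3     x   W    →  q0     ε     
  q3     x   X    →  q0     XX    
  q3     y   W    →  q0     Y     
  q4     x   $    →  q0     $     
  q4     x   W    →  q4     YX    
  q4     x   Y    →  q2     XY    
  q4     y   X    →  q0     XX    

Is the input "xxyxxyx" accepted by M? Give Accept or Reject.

(q0, xxyxxyx, $)
  ε-move, top $: go to q1, push $ → (q1, xxyxxyx, $)
  read x, top $: go to q2, push WX$ → (q2, xyxxyx, WX$)
  read x, top W: go to q0, push ε → (q0, yxxyx, X$)
  read y, top X: go to q0, push WY → (q0, xxyx, WY$)
  ε-move, top W: go to q3, push XW → (q3, xxyx, XWY$)
  read x, top X: go to q0, push XX → (q0, xyx, XXWY$)
  read x, top X: go to q1, push WX → (q1, yx, WXXWY$)
  read y, top W: go to q2, push ε → (q2, x, XXWY$)
  read x, top X: go to q4, push WY → (q4, ε, WYXWY$)
All input consumed; state q4 ∈ F.

Accept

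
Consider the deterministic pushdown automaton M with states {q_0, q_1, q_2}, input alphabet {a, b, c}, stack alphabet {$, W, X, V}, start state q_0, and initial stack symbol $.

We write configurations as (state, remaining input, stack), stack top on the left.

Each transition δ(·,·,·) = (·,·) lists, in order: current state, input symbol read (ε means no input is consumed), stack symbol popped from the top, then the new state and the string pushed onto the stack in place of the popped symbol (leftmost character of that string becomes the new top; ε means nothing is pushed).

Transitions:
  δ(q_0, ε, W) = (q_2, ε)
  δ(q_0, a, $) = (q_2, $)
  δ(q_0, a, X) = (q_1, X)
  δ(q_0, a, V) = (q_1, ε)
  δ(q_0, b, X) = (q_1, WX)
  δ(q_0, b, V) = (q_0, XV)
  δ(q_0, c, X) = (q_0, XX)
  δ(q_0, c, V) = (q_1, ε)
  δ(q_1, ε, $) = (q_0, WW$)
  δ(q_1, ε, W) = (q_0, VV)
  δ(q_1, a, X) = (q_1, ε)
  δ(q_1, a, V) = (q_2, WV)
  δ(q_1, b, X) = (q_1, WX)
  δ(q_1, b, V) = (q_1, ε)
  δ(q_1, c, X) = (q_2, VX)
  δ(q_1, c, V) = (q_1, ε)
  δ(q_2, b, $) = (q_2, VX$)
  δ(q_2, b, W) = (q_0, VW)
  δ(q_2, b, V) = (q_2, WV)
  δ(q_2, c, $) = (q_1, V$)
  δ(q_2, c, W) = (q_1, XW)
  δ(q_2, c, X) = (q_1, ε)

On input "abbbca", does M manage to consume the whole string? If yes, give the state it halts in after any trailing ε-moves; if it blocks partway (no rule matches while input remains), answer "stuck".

(q_0, abbbca, $) ⊢ (q_2, bbbca, $) ⊢ (q_2, bbca, VX$) ⊢ (q_2, bca, WVX$) ⊢ (q_0, ca, VWVX$) ⊢ (q_1, a, WVX$) ⊢ (q_0, a, VVVX$) ⊢ (q_1, ε, VVX$)
All input consumed; M is in state q_1.

q_1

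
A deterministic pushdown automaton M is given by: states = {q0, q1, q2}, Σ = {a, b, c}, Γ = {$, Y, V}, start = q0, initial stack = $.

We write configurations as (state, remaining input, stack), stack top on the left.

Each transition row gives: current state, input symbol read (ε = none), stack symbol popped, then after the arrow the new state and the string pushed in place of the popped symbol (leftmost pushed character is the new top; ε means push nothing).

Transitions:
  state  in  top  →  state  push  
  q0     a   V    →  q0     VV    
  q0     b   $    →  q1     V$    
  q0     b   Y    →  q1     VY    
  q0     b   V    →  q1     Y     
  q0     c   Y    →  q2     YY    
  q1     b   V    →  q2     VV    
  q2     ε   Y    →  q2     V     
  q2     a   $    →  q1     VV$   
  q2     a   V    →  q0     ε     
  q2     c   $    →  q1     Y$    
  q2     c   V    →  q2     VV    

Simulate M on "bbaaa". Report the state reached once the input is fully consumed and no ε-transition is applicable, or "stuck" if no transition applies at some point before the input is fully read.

(q0, bbaaa, $)
  read b, top $: go to q1, push V$ → (q1, baaa, V$)
  read b, top V: go to q2, push VV → (q2, aaa, VV$)
  read a, top V: go to q0, push ε → (q0, aa, V$)
  read a, top V: go to q0, push VV → (q0, a, VV$)
  read a, top V: go to q0, push VV → (q0, ε, VVV$)
All input consumed; M is in state q0.

q0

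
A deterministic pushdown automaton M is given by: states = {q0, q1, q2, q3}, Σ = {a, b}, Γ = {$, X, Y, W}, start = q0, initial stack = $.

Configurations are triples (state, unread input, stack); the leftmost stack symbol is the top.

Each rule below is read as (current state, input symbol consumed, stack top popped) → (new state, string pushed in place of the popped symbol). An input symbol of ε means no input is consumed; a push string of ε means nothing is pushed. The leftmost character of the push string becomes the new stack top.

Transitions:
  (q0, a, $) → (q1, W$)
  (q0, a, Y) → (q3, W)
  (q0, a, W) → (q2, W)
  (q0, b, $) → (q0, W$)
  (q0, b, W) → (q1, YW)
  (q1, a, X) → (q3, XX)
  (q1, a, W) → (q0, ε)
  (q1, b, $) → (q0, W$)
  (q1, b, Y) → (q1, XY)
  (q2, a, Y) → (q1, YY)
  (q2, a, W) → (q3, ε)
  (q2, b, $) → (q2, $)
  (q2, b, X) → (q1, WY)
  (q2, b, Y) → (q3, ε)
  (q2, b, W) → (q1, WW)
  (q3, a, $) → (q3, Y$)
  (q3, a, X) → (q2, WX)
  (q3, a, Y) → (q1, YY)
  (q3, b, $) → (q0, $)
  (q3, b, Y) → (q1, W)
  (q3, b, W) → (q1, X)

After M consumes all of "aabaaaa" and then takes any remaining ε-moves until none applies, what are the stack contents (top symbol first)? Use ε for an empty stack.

(q0, aabaaaa, $)
  read a, top $: go to q1, push W$ → (q1, abaaaa, W$)
  read a, top W: go to q0, push ε → (q0, baaaa, $)
  read b, top $: go to q0, push W$ → (q0, aaaa, W$)
  read a, top W: go to q2, push W → (q2, aaa, W$)
  read a, top W: go to q3, push ε → (q3, aa, $)
  read a, top $: go to q3, push Y$ → (q3, a, Y$)
  read a, top Y: go to q1, push YY → (q1, ε, YY$)
All input consumed in state q1 with stack YY$.

YY$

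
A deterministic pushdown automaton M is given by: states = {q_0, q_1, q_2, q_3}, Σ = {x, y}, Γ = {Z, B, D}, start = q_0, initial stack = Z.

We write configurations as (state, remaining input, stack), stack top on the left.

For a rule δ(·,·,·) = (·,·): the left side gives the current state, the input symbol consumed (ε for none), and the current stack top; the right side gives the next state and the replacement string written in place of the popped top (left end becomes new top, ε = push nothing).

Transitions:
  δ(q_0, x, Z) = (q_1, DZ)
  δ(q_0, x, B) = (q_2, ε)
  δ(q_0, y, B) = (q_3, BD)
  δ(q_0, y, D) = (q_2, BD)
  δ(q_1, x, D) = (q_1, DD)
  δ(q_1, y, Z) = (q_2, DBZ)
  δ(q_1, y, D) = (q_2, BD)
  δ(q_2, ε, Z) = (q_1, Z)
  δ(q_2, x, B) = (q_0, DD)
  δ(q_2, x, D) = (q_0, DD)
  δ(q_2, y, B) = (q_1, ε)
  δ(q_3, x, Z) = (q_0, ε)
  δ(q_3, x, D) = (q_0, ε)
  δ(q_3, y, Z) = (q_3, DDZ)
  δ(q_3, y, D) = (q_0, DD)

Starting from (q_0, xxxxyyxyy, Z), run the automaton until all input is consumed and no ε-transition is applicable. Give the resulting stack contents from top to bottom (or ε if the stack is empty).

DDDDDZ

(q_0, xxxxyyxyy, Z)
  read x, top Z: go to q_1, push DZ → (q_1, xxxyyxyy, DZ)
  read x, top D: go to q_1, push DD → (q_1, xxyyxyy, DDZ)
  read x, top D: go to q_1, push DD → (q_1, xyyxyy, DDDZ)
  read x, top D: go to q_1, push DD → (q_1, yyxyy, DDDDZ)
  read y, top D: go to q_2, push BD → (q_2, yxyy, BDDDDZ)
  read y, top B: go to q_1, push ε → (q_1, xyy, DDDDZ)
  read x, top D: go to q_1, push DD → (q_1, yy, DDDDDZ)
  read y, top D: go to q_2, push BD → (q_2, y, BDDDDDZ)
  read y, top B: go to q_1, push ε → (q_1, ε, DDDDDZ)
All input consumed in state q_1 with stack DDDDDZ.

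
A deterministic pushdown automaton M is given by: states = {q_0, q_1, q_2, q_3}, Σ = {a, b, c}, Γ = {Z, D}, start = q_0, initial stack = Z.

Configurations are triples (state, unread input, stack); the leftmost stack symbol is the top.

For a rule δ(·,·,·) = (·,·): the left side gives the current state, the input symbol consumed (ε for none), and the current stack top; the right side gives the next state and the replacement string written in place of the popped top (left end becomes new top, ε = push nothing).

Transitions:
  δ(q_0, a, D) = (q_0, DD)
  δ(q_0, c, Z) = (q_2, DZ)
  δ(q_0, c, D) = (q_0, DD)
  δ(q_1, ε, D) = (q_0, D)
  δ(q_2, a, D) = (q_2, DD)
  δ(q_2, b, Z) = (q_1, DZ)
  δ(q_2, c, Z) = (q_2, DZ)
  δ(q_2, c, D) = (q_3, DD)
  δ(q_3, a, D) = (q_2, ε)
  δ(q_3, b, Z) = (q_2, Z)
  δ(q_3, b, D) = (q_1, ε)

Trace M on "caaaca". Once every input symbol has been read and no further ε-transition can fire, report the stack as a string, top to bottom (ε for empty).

DDDDZ

(q_0, caaaca, Z)
  read c, top Z: go to q_2, push DZ → (q_2, aaaca, DZ)
  read a, top D: go to q_2, push DD → (q_2, aaca, DDZ)
  read a, top D: go to q_2, push DD → (q_2, aca, DDDZ)
  read a, top D: go to q_2, push DD → (q_2, ca, DDDDZ)
  read c, top D: go to q_3, push DD → (q_3, a, DDDDDZ)
  read a, top D: go to q_2, push ε → (q_2, ε, DDDDZ)
All input consumed in state q_2 with stack DDDDZ.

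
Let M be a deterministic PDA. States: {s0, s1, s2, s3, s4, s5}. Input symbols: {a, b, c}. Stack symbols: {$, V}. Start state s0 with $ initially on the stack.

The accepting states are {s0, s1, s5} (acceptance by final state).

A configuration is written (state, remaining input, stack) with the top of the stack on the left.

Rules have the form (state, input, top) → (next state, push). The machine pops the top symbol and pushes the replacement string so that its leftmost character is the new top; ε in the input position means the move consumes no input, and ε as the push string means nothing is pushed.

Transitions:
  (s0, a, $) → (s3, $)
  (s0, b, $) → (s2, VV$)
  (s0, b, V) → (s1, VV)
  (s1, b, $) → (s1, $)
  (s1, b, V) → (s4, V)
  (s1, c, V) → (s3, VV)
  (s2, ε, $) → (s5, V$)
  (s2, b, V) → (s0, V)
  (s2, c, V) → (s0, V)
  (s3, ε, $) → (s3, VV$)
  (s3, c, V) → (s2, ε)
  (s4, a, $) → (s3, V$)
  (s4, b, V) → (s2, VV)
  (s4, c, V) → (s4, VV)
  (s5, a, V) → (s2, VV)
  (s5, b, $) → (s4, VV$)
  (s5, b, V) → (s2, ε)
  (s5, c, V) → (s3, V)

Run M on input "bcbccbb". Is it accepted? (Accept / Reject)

Accept

(s0, bcbccbb, $) ⊢ (s2, cbccbb, VV$) ⊢ (s0, bccbb, VV$) ⊢ (s1, ccbb, VVV$) ⊢ (s3, cbb, VVVV$) ⊢ (s2, bb, VVV$) ⊢ (s0, b, VVV$) ⊢ (s1, ε, VVVV$)
All input consumed; state s1 ∈ F.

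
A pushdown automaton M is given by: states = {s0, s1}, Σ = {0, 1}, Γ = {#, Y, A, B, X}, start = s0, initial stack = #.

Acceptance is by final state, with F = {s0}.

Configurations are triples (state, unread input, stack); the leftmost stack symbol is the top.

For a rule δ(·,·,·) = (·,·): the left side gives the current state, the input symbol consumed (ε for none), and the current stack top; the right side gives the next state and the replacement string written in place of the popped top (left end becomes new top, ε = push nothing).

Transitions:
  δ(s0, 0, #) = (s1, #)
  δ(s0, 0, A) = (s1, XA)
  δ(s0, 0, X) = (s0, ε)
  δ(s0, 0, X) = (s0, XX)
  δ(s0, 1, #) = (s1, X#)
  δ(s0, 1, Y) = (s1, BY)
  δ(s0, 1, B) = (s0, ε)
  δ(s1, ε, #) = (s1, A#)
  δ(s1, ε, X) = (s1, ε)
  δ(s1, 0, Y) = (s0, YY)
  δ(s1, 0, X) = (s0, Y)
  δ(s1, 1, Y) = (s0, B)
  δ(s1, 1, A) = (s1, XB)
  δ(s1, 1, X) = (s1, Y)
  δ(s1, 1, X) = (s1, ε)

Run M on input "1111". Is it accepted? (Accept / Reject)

Accept

One accepting computation: (s0, 1111, #) ⊢ (s1, 111, X#) ⊢ (s1, 11, Y#) ⊢ (s0, 1, B#) ⊢ (s0, ε, #)
All input consumed and state s0 ∈ F.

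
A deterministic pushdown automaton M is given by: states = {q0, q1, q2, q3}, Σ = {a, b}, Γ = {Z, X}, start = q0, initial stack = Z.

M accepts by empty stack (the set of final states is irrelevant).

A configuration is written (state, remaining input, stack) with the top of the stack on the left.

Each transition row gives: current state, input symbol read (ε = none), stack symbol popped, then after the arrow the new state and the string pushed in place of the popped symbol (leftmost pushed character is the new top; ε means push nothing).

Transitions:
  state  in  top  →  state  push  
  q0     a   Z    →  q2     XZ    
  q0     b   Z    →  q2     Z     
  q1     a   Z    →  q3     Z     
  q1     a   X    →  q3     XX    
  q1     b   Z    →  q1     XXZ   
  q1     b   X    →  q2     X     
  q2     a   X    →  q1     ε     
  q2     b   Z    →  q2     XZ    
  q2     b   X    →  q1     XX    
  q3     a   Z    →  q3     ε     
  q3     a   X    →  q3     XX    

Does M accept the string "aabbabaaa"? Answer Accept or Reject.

(q0, aabbabaaa, Z) ⊢ (q2, abbabaaa, XZ) ⊢ (q1, bbabaaa, Z) ⊢ (q1, babaaa, XXZ) ⊢ (q2, abaaa, XXZ) ⊢ (q1, baaa, XZ) ⊢ (q2, aaa, XZ) ⊢ (q1, aa, Z) ⊢ (q3, a, Z) ⊢ (q3, ε, ε)
All input consumed and the stack is empty.

Accept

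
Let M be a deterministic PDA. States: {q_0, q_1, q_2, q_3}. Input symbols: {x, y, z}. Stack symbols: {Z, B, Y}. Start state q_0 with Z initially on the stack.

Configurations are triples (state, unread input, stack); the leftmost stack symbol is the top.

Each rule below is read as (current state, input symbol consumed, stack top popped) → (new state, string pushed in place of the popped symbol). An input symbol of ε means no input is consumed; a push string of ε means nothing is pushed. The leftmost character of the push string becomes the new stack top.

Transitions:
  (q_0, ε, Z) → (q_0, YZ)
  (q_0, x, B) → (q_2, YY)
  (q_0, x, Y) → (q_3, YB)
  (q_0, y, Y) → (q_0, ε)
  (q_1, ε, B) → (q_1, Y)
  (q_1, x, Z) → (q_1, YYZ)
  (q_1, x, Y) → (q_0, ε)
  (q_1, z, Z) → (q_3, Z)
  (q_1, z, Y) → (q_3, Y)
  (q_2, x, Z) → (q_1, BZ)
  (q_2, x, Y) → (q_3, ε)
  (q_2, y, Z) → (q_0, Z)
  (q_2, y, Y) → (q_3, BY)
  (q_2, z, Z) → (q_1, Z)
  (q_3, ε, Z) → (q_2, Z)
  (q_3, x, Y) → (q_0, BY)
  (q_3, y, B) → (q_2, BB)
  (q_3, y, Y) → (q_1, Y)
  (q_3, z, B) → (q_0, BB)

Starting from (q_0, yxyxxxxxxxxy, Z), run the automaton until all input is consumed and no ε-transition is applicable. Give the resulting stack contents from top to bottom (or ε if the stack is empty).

(q_0, yxyxxxxxxxxy, Z) ⊢ (q_0, yxyxxxxxxxxy, YZ) ⊢ (q_0, xyxxxxxxxxy, Z) ⊢ (q_0, xyxxxxxxxxy, YZ) ⊢ (q_3, yxxxxxxxxy, YBZ) ⊢ (q_1, xxxxxxxxy, YBZ) ⊢ (q_0, xxxxxxxy, BZ) ⊢ (q_2, xxxxxxy, YYZ) ⊢ (q_3, xxxxxy, YZ) ⊢ (q_0, xxxxy, BYZ) ⊢ (q_2, xxxy, YYYZ) ⊢ (q_3, xxy, YYZ) ⊢ (q_0, xy, BYYZ) ⊢ (q_2, y, YYYYZ) ⊢ (q_3, ε, BYYYYZ)
All input consumed in state q_3 with stack BYYYYZ.

BYYYYZ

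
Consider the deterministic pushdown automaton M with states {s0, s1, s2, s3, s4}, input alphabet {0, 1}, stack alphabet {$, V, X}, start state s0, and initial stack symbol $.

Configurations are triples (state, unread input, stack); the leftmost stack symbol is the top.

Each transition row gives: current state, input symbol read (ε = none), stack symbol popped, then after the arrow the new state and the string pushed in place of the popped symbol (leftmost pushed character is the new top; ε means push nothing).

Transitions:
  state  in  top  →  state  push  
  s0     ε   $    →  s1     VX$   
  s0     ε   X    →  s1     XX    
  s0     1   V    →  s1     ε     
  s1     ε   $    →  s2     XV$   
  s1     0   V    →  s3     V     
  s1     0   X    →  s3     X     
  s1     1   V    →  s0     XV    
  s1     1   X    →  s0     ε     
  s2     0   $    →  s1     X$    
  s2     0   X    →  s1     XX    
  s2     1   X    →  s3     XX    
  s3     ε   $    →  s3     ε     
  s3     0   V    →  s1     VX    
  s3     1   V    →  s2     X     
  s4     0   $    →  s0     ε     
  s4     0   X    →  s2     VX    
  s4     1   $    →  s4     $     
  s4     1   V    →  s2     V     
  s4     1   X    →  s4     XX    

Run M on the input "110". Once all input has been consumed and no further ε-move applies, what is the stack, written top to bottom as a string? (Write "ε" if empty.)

XXVX$

(s0, 110, $)
  ε-move, top $: go to s1, push VX$ → (s1, 110, VX$)
  read 1, top V: go to s0, push XV → (s0, 10, XVX$)
  ε-move, top X: go to s1, push XX → (s1, 10, XXVX$)
  read 1, top X: go to s0, push ε → (s0, 0, XVX$)
  ε-move, top X: go to s1, push XX → (s1, 0, XXVX$)
  read 0, top X: go to s3, push X → (s3, ε, XXVX$)
All input consumed in state s3 with stack XXVX$.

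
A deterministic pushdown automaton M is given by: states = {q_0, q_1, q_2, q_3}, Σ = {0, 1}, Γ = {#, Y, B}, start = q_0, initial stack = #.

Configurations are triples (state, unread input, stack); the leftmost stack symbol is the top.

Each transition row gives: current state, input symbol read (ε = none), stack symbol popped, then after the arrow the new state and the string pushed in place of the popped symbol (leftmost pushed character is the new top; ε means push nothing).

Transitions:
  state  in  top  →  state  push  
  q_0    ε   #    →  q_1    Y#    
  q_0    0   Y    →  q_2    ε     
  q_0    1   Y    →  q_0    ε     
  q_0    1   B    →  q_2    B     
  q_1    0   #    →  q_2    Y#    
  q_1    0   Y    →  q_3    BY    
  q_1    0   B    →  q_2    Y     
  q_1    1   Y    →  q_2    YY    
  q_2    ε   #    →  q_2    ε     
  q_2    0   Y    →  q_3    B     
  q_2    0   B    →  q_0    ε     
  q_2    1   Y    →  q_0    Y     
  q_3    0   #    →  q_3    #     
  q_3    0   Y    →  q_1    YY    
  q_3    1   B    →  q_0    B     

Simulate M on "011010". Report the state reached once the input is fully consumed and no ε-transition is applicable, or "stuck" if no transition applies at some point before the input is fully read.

(q_0, 011010, #)
  ε-move, top #: go to q_1, push Y# → (q_1, 011010, Y#)
  read 0, top Y: go to q_3, push BY → (q_3, 11010, BY#)
  read 1, top B: go to q_0, push B → (q_0, 1010, BY#)
  read 1, top B: go to q_2, push B → (q_2, 010, BY#)
  read 0, top B: go to q_0, push ε → (q_0, 10, Y#)
  read 1, top Y: go to q_0, push ε → (q_0, 0, #)
  ε-move, top #: go to q_1, push Y# → (q_1, 0, Y#)
  read 0, top Y: go to q_3, push BY → (q_3, ε, BY#)
All input consumed; M is in state q_3.

q_3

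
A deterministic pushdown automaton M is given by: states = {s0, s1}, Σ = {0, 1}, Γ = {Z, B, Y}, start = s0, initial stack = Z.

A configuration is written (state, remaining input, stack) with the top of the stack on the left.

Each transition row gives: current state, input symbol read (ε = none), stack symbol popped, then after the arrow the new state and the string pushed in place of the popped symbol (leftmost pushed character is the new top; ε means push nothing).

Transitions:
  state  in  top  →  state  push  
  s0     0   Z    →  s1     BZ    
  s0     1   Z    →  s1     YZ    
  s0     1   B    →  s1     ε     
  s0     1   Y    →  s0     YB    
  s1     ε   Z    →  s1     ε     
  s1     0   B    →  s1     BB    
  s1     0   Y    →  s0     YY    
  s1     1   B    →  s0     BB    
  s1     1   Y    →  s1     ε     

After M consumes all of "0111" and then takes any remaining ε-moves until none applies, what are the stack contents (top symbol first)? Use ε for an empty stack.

BBZ

(s0, 0111, Z) ⊢ (s1, 111, BZ) ⊢ (s0, 11, BBZ) ⊢ (s1, 1, BZ) ⊢ (s0, ε, BBZ)
All input consumed in state s0 with stack BBZ.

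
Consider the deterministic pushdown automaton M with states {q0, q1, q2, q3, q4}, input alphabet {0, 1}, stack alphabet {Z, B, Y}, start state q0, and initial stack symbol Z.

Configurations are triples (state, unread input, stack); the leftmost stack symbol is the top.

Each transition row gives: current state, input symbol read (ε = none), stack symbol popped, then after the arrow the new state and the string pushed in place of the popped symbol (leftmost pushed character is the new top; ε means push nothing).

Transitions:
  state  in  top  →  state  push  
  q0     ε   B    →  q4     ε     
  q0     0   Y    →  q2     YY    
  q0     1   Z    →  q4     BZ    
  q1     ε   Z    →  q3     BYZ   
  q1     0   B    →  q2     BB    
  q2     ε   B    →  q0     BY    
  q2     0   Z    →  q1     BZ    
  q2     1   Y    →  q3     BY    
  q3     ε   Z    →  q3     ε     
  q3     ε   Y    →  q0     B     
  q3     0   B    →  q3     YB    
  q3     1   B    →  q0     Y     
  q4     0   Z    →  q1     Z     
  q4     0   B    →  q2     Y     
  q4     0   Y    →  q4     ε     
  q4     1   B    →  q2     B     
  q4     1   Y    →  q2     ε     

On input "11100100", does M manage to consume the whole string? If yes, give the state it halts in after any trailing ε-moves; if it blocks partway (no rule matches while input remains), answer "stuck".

q3

(q0, 11100100, Z)
  read 1, top Z: go to q4, push BZ → (q4, 1100100, BZ)
  read 1, top B: go to q2, push B → (q2, 100100, BZ)
  ε-move, top B: go to q0, push BY → (q0, 100100, BYZ)
  ε-move, top B: go to q4, push ε → (q4, 100100, YZ)
  read 1, top Y: go to q2, push ε → (q2, 00100, Z)
  read 0, top Z: go to q1, push BZ → (q1, 0100, BZ)
  read 0, top B: go to q2, push BB → (q2, 100, BBZ)
  ε-move, top B: go to q0, push BY → (q0, 100, BYBZ)
  ε-move, top B: go to q4, push ε → (q4, 100, YBZ)
  read 1, top Y: go to q2, push ε → (q2, 00, BZ)
  ε-move, top B: go to q0, push BY → (q0, 00, BYZ)
  ε-move, top B: go to q4, push ε → (q4, 00, YZ)
  read 0, top Y: go to q4, push ε → (q4, 0, Z)
  read 0, top Z: go to q1, push Z → (q1, ε, Z)
  ε-move, top Z: go to q3, push BYZ → (q3, ε, BYZ)
All input consumed; M is in state q3.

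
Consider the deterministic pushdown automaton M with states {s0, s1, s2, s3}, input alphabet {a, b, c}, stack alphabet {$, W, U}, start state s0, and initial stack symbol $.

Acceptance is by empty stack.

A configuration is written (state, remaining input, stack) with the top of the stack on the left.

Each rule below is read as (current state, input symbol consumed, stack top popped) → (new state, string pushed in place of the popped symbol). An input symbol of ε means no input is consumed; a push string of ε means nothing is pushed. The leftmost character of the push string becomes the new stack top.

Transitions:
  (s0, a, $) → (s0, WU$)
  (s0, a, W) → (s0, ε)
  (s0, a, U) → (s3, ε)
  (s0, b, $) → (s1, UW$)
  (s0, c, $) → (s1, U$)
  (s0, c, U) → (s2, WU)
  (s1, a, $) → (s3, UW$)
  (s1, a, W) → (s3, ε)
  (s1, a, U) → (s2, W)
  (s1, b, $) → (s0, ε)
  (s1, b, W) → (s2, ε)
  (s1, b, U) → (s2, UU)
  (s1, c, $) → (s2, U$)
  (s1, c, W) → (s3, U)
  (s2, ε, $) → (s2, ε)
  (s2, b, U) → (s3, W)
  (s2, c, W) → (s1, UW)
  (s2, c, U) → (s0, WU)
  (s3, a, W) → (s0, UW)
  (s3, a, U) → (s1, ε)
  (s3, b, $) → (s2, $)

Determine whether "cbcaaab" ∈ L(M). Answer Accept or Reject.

(s0, cbcaaab, $) ⊢ (s1, bcaaab, U$) ⊢ (s2, caaab, UU$) ⊢ (s0, aaab, WUU$) ⊢ (s0, aab, UU$) ⊢ (s3, ab, U$) ⊢ (s1, b, $) ⊢ (s0, ε, ε)
All input consumed and the stack is empty.

Accept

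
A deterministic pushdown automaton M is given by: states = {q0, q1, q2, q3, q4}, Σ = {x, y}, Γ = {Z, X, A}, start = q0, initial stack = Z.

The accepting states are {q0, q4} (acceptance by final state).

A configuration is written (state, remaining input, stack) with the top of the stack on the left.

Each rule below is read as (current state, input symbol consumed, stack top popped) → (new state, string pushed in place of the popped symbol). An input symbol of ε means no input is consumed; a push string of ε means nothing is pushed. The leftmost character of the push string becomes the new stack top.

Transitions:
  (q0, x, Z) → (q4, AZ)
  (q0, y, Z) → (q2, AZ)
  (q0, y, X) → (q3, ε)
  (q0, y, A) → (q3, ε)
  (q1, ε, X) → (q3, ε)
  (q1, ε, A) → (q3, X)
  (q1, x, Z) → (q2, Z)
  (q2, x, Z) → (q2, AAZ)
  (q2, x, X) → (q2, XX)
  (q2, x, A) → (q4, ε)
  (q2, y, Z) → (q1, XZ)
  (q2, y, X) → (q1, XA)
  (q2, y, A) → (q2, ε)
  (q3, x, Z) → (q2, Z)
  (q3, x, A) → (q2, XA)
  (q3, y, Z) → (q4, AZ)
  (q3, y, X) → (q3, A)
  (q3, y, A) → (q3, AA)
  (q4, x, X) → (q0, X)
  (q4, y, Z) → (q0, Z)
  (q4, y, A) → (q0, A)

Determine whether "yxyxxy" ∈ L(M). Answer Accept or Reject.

(q0, yxyxxy, Z)
  read y, top Z: go to q2, push AZ → (q2, xyxxy, AZ)
  read x, top A: go to q4, push ε → (q4, yxxy, Z)
  read y, top Z: go to q0, push Z → (q0, xxy, Z)
  read x, top Z: go to q4, push AZ → (q4, xy, AZ)
No transition applies at (q4, xy, AZ); input not fully consumed.

Reject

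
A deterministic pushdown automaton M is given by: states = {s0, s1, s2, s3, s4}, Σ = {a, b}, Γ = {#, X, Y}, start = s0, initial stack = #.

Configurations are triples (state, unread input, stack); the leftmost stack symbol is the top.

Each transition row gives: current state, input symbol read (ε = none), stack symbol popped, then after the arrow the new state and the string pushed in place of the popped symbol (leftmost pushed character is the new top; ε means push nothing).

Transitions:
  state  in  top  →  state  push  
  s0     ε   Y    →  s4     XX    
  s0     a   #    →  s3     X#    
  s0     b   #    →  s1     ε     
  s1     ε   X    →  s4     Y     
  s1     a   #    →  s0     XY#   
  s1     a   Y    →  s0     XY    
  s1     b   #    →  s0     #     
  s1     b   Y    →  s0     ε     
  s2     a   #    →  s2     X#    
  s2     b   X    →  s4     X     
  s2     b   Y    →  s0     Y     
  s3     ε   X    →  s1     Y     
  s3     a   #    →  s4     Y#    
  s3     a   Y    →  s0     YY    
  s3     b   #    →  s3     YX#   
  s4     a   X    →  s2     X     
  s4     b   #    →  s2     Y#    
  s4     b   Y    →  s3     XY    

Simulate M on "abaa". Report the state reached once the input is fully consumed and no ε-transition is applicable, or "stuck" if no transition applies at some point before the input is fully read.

s0

(s0, abaa, #)
  read a, top #: go to s3, push X# → (s3, baa, X#)
  ε-move, top X: go to s1, push Y → (s1, baa, Y#)
  read b, top Y: go to s0, push ε → (s0, aa, #)
  read a, top #: go to s3, push X# → (s3, a, X#)
  ε-move, top X: go to s1, push Y → (s1, a, Y#)
  read a, top Y: go to s0, push XY → (s0, ε, XY#)
All input consumed; M is in state s0.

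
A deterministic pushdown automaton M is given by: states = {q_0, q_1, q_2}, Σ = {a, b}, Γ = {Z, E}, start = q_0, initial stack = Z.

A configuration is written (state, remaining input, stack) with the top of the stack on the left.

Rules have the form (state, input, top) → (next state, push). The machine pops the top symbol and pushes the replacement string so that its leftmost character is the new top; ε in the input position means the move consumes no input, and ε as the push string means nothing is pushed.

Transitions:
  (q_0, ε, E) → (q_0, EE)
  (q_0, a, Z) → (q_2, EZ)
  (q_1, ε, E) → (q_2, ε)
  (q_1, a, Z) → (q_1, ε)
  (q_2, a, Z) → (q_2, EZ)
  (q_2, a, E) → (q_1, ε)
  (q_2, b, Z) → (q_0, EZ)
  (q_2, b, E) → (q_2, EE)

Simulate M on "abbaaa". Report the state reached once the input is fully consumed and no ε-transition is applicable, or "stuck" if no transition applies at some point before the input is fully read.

q_1

(q_0, abbaaa, Z)
  read a, top Z: go to q_2, push EZ → (q_2, bbaaa, EZ)
  read b, top E: go to q_2, push EE → (q_2, baaa, EEZ)
  read b, top E: go to q_2, push EE → (q_2, aaa, EEEZ)
  read a, top E: go to q_1, push ε → (q_1, aa, EEZ)
  ε-move, top E: go to q_2, push ε → (q_2, aa, EZ)
  read a, top E: go to q_1, push ε → (q_1, a, Z)
  read a, top Z: go to q_1, push ε → (q_1, ε, ε)
All input consumed; M is in state q_1.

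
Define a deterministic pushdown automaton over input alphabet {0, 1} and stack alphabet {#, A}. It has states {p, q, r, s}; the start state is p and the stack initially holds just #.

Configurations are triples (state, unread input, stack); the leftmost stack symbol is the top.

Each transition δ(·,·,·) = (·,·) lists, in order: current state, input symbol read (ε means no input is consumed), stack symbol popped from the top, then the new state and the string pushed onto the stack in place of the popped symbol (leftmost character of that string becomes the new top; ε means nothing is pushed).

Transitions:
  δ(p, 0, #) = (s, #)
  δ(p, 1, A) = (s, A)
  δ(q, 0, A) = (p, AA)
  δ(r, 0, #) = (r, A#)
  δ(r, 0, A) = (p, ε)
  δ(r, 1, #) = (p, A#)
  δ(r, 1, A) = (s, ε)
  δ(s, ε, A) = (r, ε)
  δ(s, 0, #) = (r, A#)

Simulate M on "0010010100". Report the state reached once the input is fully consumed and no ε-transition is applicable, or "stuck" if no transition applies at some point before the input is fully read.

stuck

(p, 0010010100, #)
  read 0, top #: go to s, push # → (s, 010010100, #)
  read 0, top #: go to r, push A# → (r, 10010100, A#)
  read 1, top A: go to s, push ε → (s, 0010100, #)
  read 0, top #: go to r, push A# → (r, 010100, A#)
  read 0, top A: go to p, push ε → (p, 10100, #)
No transition for (p, 1, top #); M blocks with input 10100 remaining.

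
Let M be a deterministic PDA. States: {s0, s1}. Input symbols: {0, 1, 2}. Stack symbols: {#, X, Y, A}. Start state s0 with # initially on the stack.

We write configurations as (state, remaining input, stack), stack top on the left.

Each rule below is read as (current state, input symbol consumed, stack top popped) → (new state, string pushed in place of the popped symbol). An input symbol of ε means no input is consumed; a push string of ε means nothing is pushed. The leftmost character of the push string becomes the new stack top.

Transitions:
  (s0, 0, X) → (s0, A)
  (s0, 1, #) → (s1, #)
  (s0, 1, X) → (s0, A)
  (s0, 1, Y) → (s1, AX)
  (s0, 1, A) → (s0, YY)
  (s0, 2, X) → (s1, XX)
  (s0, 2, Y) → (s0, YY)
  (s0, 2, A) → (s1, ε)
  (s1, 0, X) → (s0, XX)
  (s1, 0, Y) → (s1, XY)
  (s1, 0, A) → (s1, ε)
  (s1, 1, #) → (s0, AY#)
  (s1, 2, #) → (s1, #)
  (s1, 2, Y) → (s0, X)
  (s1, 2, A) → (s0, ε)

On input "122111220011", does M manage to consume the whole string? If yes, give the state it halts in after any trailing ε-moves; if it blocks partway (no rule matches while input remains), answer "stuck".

(s0, 122111220011, #) ⊢ (s1, 22111220011, #) ⊢ (s1, 2111220011, #) ⊢ (s1, 111220011, #) ⊢ (s0, 11220011, AY#) ⊢ (s0, 1220011, YYY#) ⊢ (s1, 220011, AXYY#) ⊢ (s0, 20011, XYY#) ⊢ (s1, 0011, XXYY#) ⊢ (s0, 011, XXXYY#) ⊢ (s0, 11, AXXYY#) ⊢ (s0, 1, YYXXYY#) ⊢ (s1, ε, AXYXXYY#)
All input consumed; M is in state s1.

s1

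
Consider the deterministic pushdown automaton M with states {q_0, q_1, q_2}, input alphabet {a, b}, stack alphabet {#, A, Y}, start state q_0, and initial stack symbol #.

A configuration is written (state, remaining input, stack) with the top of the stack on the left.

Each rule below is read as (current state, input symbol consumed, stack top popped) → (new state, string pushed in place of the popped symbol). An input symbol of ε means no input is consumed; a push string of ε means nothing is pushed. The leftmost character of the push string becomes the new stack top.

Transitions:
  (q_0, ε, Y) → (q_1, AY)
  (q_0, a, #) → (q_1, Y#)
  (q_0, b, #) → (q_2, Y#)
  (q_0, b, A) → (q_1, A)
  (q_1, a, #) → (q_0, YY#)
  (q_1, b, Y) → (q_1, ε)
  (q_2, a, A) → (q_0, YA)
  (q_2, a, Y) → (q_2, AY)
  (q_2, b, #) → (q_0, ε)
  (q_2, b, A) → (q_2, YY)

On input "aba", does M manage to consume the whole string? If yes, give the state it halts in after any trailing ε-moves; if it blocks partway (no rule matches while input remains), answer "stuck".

(q_0, aba, #)
  read a, top #: go to q_1, push Y# → (q_1, ba, Y#)
  read b, top Y: go to q_1, push ε → (q_1, a, #)
  read a, top #: go to q_0, push YY# → (q_0, ε, YY#)
  ε-move, top Y: go to q_1, push AY → (q_1, ε, AYY#)
All input consumed; M is in state q_1.

q_1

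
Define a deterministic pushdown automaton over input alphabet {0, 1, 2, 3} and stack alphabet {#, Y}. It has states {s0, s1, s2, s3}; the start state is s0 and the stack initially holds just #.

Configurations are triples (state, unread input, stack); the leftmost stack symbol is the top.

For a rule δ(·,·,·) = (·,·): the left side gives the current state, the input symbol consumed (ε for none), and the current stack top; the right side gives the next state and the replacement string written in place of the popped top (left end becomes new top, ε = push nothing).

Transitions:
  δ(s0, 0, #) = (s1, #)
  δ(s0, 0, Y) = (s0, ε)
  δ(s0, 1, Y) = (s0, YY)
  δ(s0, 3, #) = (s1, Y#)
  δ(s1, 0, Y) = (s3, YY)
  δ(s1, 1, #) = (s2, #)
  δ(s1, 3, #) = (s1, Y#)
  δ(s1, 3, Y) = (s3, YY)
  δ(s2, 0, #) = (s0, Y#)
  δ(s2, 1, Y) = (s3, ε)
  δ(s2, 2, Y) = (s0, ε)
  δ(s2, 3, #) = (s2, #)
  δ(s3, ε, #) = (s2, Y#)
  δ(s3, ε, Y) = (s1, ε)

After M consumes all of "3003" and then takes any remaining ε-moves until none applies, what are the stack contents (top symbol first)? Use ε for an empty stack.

Y#

(s0, 3003, #)
  read 3, top #: go to s1, push Y# → (s1, 003, Y#)
  read 0, top Y: go to s3, push YY → (s3, 03, YY#)
  ε-move, top Y: go to s1, push ε → (s1, 03, Y#)
  read 0, top Y: go to s3, push YY → (s3, 3, YY#)
  ε-move, top Y: go to s1, push ε → (s1, 3, Y#)
  read 3, top Y: go to s3, push YY → (s3, ε, YY#)
  ε-move, top Y: go to s1, push ε → (s1, ε, Y#)
All input consumed in state s1 with stack Y#.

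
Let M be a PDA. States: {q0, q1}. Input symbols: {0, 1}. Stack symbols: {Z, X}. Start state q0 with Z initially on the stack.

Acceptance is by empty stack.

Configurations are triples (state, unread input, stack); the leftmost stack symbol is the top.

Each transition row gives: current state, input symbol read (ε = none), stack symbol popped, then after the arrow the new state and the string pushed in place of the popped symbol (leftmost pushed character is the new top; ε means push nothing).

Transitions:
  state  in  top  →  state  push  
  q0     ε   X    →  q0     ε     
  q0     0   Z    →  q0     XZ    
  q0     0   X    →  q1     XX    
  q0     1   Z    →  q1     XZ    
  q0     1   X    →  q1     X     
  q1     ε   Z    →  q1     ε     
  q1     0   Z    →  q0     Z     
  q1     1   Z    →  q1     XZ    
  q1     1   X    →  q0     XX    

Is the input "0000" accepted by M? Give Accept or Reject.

No computation consumes all input and empties the stack.

Reject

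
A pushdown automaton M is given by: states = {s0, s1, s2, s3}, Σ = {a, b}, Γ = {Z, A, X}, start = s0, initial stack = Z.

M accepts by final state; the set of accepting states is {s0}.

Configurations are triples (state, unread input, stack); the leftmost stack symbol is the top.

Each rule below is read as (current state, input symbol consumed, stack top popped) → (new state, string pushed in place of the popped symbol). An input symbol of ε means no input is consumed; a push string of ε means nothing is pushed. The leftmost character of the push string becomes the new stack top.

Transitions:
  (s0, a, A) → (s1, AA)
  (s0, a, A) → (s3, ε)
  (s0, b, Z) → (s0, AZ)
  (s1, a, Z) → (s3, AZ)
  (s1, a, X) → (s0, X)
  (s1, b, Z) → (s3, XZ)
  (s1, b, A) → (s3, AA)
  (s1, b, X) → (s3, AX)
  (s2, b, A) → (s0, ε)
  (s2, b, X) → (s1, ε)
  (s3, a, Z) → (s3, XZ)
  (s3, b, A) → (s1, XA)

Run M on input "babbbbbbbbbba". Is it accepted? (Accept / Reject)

Accept

One accepting computation: (s0, babbbbbbbbbba, Z) ⊢ (s0, abbbbbbbbbba, AZ) ⊢ (s1, bbbbbbbbbba, AAZ) ⊢ (s3, bbbbbbbbba, AAAZ) ⊢ (s1, bbbbbbbba, XAAAZ) ⊢ (s3, bbbbbbba, AXAAAZ) ⊢ (s1, bbbbbba, XAXAAAZ) ⊢ (s3, bbbbba, AXAXAAAZ) ⊢ (s1, bbbba, XAXAXAAAZ) ⊢ (s3, bbba, AXAXAXAAAZ) ⊢ (s1, bba, XAXAXAXAAAZ) ⊢ (s3, ba, AXAXAXAXAAAZ) ⊢ (s1, a, XAXAXAXAXAAAZ) ⊢ (s0, ε, XAXAXAXAXAAAZ)
All input consumed and state s0 ∈ F.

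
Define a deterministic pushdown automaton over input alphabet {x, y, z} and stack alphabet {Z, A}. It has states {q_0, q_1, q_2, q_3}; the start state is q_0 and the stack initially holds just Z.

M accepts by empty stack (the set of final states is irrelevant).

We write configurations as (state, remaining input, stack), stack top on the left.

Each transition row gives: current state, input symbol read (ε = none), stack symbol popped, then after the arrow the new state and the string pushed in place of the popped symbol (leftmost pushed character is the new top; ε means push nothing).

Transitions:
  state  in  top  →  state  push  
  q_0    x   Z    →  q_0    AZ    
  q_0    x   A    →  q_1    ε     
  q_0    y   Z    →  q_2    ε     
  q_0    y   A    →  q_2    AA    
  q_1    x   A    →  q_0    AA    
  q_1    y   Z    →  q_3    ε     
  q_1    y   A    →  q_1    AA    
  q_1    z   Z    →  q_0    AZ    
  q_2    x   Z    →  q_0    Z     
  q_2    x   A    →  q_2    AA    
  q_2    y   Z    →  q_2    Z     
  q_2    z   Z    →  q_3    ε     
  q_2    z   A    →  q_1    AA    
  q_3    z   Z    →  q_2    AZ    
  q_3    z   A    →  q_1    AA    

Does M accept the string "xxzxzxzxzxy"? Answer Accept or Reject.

Accept

(q_0, xxzxzxzxzxy, Z)
  read x, top Z: go to q_0, push AZ → (q_0, xzxzxzxzxy, AZ)
  read x, top A: go to q_1, push ε → (q_1, zxzxzxzxy, Z)
  read z, top Z: go to q_0, push AZ → (q_0, xzxzxzxy, AZ)
  read x, top A: go to q_1, push ε → (q_1, zxzxzxy, Z)
  read z, top Z: go to q_0, push AZ → (q_0, xzxzxy, AZ)
  read x, top A: go to q_1, push ε → (q_1, zxzxy, Z)
  read z, top Z: go to q_0, push AZ → (q_0, xzxy, AZ)
  read x, top A: go to q_1, push ε → (q_1, zxy, Z)
  read z, top Z: go to q_0, push AZ → (q_0, xy, AZ)
  read x, top A: go to q_1, push ε → (q_1, y, Z)
  read y, top Z: go to q_3, push ε → (q_3, ε, ε)
All input consumed and the stack is empty.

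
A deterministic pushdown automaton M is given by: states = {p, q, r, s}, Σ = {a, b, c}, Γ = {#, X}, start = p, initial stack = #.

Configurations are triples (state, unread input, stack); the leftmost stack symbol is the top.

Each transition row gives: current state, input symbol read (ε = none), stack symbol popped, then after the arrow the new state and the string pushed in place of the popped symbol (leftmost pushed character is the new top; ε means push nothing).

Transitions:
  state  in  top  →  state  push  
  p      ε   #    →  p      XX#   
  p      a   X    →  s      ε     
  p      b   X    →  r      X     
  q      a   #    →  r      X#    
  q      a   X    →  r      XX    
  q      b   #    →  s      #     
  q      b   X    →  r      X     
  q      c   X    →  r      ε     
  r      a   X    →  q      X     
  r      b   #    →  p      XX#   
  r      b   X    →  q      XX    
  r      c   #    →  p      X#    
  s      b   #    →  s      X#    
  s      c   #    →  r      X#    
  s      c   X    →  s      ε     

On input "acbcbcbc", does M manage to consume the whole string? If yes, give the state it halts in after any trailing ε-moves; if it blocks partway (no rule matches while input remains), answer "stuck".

(p, acbcbcbc, #)
  ε-move, top #: go to p, push XX# → (p, acbcbcbc, XX#)
  read a, top X: go to s, push ε → (s, cbcbcbc, X#)
  read c, top X: go to s, push ε → (s, bcbcbc, #)
  read b, top #: go to s, push X# → (s, cbcbc, X#)
  read c, top X: go to s, push ε → (s, bcbc, #)
  read b, top #: go to s, push X# → (s, cbc, X#)
  read c, top X: go to s, push ε → (s, bc, #)
  read b, top #: go to s, push X# → (s, c, X#)
  read c, top X: go to s, push ε → (s, ε, #)
All input consumed; M is in state s.

s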